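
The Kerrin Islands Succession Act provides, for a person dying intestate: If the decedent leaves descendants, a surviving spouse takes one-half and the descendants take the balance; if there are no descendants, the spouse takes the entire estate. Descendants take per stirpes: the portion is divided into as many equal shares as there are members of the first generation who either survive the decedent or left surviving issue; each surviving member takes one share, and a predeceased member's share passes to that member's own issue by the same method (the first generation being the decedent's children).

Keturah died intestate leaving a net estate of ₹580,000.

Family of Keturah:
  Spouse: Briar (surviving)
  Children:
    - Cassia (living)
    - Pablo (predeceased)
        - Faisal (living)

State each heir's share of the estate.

Briar takes one-half of ₹580,000 = ₹290,000. The remaining ₹290,000 passes to the descendants.
The descendants' portion (₹290,000) is divided into 2 shares of ₹145,000: Cassia takes ₹145,000; Pablo's ₹145,000 share passes to Pablo's issue.
Pablo's share (₹145,000) passes entirely to Faisal.

Briar: ₹290,000; Cassia: ₹145,000; Faisal: ₹145,000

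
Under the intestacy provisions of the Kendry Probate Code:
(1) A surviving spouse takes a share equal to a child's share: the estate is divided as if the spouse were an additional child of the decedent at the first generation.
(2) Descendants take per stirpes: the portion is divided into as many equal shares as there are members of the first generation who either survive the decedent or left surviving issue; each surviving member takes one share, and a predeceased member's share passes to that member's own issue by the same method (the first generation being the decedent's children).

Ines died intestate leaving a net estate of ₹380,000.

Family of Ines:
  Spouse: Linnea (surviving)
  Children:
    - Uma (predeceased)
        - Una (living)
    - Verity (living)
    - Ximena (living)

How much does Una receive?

The spouse counts as an additional share at the children's level, so there are 4 primary shares of ₹95,000. Linnea takes one such share (₹95,000).
The children's combined portion (₹285,000) is divided into 3 shares of ₹95,000: Verity and Ximena each take ₹95,000; Uma's ₹95,000 share passes to Uma's issue.
Uma's share (₹95,000) passes entirely to Una.

Una receives ₹95,000.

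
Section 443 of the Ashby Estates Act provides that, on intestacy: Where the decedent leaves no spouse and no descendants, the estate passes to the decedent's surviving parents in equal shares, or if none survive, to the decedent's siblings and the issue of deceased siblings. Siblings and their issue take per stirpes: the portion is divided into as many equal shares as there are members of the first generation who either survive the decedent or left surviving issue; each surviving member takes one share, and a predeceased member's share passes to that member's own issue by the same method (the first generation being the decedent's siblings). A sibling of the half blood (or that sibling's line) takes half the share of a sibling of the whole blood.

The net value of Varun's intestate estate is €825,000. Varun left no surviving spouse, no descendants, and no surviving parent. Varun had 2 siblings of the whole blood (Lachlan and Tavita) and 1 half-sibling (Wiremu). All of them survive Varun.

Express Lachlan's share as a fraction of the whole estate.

The entire €825,000 passes to the siblings and their issue.
Counting each half-blood sibling's line as half a unit, there are 5/2 units in €825,000, so one unit is €330,000. Whole-blood lines (Lachlan and Tavita) take €330,000 each; half-blood lines (Wiremu) take €165,000 each.

Lachlan receives 2/5 of the estate.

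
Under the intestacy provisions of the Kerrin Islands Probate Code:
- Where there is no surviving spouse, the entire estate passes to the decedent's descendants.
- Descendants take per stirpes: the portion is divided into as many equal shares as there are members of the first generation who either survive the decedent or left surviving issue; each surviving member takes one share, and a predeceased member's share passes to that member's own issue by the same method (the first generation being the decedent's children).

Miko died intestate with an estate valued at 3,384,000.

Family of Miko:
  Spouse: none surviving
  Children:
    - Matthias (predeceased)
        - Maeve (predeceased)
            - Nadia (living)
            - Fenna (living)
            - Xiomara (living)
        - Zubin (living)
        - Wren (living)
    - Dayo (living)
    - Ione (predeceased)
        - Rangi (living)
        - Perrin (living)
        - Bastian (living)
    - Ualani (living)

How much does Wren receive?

Wren receives 282,000.

The entire 3,384,000 passes to the descendants.
That amount (3,384,000) is divided into 4 shares of 846,000: Dayo and Ualani each take 846,000; Matthias's 846,000 share passes to Matthias's issue; Ione's 846,000 share passes to Ione's issue.
Matthias's share (846,000) is divided into 3 shares of 282,000: Zubin and Wren each take 282,000; Maeve's 282,000 share passes to Maeve's issue.
Maeve's share (282,000) is divided into 3 shares of 94,000: Nadia, Fenna, and Xiomara each take 94,000.
Ione's share (846,000) is divided into 3 shares of 282,000: Rangi, Perrin, and Bastian each take 282,000.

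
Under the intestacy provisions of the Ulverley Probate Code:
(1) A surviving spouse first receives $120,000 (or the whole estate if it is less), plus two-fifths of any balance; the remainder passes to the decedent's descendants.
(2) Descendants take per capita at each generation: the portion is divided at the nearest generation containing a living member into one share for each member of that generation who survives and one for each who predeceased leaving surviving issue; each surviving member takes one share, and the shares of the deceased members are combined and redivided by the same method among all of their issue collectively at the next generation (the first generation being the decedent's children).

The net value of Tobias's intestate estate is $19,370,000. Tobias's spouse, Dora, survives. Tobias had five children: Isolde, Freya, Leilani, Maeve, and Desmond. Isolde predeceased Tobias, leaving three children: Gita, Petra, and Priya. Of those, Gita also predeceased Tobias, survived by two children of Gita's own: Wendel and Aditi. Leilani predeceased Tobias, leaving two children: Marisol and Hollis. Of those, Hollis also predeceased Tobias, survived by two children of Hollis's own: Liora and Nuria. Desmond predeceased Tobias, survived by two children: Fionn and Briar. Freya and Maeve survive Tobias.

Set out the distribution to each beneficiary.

Dora: $7,820,000; Wendel: $495,000; Aditi: $495,000; Petra: $990,000; Priya: $990,000; Freya: $2,310,000; Marisol: $990,000; Liora: $495,000; Nuria: $495,000; Maeve: $2,310,000; Fionn: $990,000; Briar: $990,000

Dora first takes $120,000, leaving a balance of $19,250,000. Dora then takes two-fifths of the balance ($7,700,000), for a total of $7,820,000. The remaining $11,550,000 passes to the descendants.
The descendants' portion ($11,550,000) is divided at the children's generation into 5 shares of $2,310,000. Freya and Maeve each take $2,310,000. The 3 shares of the deceased (Isolde, Leilani, and Desmond) are combined into a pool of $6,930,000.
That pool ($6,930,000) is divided at the grandchildren's generation into 7 shares of $990,000. Petra, Priya, Marisol, Fionn, and Briar each take $990,000. The 2 shares of the deceased (Gita and Hollis) are combined into a pool of $1,980,000.
That pool ($1,980,000) is divided at the great-grandchildren's generation equally among Wendel, Aditi, Liora, and Nuria: $495,000 each.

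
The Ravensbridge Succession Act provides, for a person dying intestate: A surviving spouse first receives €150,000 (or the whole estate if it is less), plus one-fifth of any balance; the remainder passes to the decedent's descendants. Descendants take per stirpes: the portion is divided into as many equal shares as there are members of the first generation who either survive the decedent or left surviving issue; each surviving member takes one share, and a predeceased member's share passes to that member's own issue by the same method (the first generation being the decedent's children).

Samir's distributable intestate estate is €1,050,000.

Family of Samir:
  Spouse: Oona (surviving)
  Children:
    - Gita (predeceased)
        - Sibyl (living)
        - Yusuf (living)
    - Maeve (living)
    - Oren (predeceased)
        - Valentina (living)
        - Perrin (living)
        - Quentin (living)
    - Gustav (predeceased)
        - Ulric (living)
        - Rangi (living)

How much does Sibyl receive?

Oona first takes €150,000, leaving a balance of €900,000. Oona then takes one-fifth of the balance (€180,000), for a total of €330,000. The remaining €720,000 passes to the descendants.
The descendants' portion (€720,000) is divided into 4 shares of €180,000: Maeve takes €180,000; Gita's €180,000 share passes to Gita's issue; Oren's €180,000 share passes to Oren's issue; Gustav's €180,000 share passes to Gustav's issue.
Gita's share (€180,000) is divided into 2 shares of €90,000: Sibyl and Yusuf each take €90,000.
Oren's share (€180,000) is divided into 3 shares of €60,000: Valentina, Perrin, and Quentin each take €60,000.
Gustav's share (€180,000) is divided into 2 shares of €90,000: Ulric and Rangi each take €90,000.

Sibyl receives €90,000.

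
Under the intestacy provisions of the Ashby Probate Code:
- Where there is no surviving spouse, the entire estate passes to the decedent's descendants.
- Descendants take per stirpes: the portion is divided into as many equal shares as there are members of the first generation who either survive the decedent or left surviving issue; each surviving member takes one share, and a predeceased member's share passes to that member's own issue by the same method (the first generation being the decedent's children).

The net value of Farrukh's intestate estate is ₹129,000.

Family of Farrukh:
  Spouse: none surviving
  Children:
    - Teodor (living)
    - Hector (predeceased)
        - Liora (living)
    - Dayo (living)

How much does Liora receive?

Liora receives ₹43,000.

The entire ₹129,000 passes to the descendants.
That amount (₹129,000) is divided into 3 shares of ₹43,000: Teodor and Dayo each take ₹43,000; Hector's ₹43,000 share passes to Hector's issue.
Hector's share (₹43,000) passes entirely to Liora.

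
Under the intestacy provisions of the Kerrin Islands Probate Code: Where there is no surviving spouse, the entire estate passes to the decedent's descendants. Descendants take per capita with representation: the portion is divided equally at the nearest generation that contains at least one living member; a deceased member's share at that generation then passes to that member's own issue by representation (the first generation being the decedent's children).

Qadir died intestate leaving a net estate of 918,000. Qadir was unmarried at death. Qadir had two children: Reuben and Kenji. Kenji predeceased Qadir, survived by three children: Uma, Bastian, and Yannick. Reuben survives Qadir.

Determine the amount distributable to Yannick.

The entire 918,000 passes to the descendants.
That amount (918,000) is divided into 2 shares of 459,000: Reuben takes 459,000; Kenji's 459,000 share passes to Kenji's issue.
Kenji's share (459,000) is divided into 3 shares of 153,000: Uma, Bastian, and Yannick each take 153,000.

Yannick receives 153,000.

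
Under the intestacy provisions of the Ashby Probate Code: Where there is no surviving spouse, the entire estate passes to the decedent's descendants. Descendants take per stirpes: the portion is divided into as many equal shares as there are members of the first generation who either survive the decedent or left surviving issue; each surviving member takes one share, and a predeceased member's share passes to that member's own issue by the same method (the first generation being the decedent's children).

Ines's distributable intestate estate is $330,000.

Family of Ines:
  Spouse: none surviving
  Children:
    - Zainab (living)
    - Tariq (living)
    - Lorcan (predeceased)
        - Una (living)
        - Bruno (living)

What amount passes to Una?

Una receives $55,000.

The entire $330,000 passes to the descendants.
That amount ($330,000) is divided into 3 shares of $110,000: Zainab and Tariq each take $110,000; Lorcan's $110,000 share passes to Lorcan's issue.
Lorcan's share ($110,000) is divided into 2 shares of $55,000: Una and Bruno each take $55,000.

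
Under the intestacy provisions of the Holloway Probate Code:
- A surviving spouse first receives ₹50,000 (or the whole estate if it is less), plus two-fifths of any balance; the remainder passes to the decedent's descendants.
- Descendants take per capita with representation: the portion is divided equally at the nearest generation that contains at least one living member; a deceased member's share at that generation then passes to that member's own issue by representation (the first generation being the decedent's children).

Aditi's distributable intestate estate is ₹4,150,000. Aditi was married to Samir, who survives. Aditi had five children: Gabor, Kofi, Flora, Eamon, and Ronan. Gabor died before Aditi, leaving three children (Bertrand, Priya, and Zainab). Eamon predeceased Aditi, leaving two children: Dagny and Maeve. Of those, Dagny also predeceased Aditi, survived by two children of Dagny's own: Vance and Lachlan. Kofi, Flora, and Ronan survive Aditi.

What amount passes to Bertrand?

Bertrand receives ₹164,000.

Samir first takes ₹50,000, leaving a balance of ₹4,100,000. Samir then takes two-fifths of the balance (₹1,640,000), for a total of ₹1,690,000. The remaining ₹2,460,000 passes to the descendants.
The descendants' portion (₹2,460,000) is divided into 5 shares of ₹492,000: Kofi, Flora, and Ronan each take ₹492,000; Gabor's ₹492,000 share passes to Gabor's issue; Eamon's ₹492,000 share passes to Eamon's issue.
Gabor's share (₹492,000) is divided into 3 shares of ₹164,000: Bertrand, Priya, and Zainab each take ₹164,000.
Eamon's share (₹492,000) is divided into 2 shares of ₹246,000: Maeve takes ₹246,000; Dagny's ₹246,000 share passes to Dagny's issue.
Dagny's share (₹246,000) is divided into 2 shares of ₹123,000: Vance and Lachlan each take ₹123,000.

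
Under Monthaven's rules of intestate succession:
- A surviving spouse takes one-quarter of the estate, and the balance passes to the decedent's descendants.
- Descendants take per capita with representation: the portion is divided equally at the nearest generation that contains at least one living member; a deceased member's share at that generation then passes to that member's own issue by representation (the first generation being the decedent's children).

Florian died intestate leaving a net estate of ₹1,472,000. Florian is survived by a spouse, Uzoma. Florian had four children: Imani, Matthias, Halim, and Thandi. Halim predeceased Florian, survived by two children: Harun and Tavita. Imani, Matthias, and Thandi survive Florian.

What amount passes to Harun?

Harun receives ₹138,000.

Uzoma takes one-quarter of ₹1,472,000 = ₹368,000. The remaining ₹1,104,000 passes to the descendants.
The descendants' portion (₹1,104,000) is divided into 4 shares of ₹276,000: Imani, Matthias, and Thandi each take ₹276,000; Halim's ₹276,000 share passes to Halim's issue.
Halim's share (₹276,000) is divided into 2 shares of ₹138,000: Harun and Tavita each take ₹138,000.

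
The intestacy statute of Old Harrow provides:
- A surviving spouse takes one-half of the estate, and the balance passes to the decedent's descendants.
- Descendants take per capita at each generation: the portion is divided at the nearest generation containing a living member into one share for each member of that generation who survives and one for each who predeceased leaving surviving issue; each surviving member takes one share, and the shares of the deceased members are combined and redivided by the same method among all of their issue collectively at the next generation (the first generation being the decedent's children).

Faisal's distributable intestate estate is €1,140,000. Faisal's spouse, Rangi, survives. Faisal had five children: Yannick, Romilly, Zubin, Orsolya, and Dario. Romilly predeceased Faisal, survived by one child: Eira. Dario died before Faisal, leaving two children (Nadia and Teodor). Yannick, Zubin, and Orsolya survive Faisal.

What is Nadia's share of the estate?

Rangi takes one-half of €1,140,000 = €570,000. The remaining €570,000 passes to the descendants.
The descendants' portion (€570,000) is divided at the children's generation into 5 shares of €114,000. Yannick, Zubin, and Orsolya each take €114,000. The 2 shares of the deceased (Romilly and Dario) are combined into a pool of €228,000.
That pool (€228,000) is divided at the grandchildren's generation equally among Eira, Nadia, and Teodor: €76,000 each.

Nadia receives €76,000.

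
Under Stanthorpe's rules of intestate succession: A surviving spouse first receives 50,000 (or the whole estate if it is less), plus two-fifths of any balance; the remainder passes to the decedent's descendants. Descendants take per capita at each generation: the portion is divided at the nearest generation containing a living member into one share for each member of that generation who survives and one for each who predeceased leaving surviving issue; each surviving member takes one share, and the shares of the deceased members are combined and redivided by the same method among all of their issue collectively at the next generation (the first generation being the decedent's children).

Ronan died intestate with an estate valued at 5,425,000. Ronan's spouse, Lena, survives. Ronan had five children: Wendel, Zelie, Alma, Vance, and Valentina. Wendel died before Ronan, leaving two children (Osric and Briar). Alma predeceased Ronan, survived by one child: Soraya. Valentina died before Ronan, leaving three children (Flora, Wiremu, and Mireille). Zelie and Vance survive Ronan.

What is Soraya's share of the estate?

Lena first takes 50,000, leaving a balance of 5,375,000. Lena then takes two-fifths of the balance (2,150,000), for a total of 2,200,000. The remaining 3,225,000 passes to the descendants.
The descendants' portion (3,225,000) is divided at the children's generation into 5 shares of 645,000. Zelie and Vance each take 645,000. The 3 shares of the deceased (Wendel, Alma, and Valentina) are combined into a pool of 1,935,000.
That pool (1,935,000) is divided at the grandchildren's generation equally among Osric, Briar, Soraya, Flora, Wiremu, and Mireille: 322,500 each.

Soraya receives 322,500.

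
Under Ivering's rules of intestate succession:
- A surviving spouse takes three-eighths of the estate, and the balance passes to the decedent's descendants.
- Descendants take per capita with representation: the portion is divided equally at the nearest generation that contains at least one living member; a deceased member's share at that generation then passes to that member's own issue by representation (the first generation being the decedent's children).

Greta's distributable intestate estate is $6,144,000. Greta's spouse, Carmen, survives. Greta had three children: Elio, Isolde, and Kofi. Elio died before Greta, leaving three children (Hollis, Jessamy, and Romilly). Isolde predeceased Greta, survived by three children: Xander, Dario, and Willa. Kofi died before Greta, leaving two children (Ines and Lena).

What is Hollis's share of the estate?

Hollis receives $480,000.

Carmen takes three-eighths of $6,144,000 = $2,304,000. The remaining $3,840,000 passes to the descendants.
No child survives, so the initial division is made at the grandchildren's generation.
The descendants' portion ($3,840,000) is divided into 8 shares of $480,000: Hollis, Jessamy, Romilly, Xander, Dario, Willa, Ines, and Lena each take $480,000.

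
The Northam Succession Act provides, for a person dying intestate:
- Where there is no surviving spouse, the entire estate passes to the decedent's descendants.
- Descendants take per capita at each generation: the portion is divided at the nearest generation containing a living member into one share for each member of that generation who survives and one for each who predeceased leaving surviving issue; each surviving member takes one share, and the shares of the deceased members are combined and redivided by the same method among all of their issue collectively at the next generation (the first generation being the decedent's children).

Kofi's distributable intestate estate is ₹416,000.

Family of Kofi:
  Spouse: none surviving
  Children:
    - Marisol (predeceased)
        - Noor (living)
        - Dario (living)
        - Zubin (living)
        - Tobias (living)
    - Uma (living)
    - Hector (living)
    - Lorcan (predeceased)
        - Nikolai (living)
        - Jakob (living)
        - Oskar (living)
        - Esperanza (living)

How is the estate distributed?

Noor: ₹26,000; Dario: ₹26,000; Zubin: ₹26,000; Tobias: ₹26,000; Uma: ₹104,000; Hector: ₹104,000; Nikolai: ₹26,000; Jakob: ₹26,000; Oskar: ₹26,000; Esperanza: ₹26,000

The entire ₹416,000 passes to the descendants.
That amount (₹416,000) is divided at the children's generation into 4 shares of ₹104,000. Uma and Hector each take ₹104,000. The 2 shares of the deceased (Marisol and Lorcan) are combined into a pool of ₹208,000.
That pool (₹208,000) is divided at the grandchildren's generation equally among Noor, Dario, Zubin, Tobias, Nikolai, Jakob, Oskar, and Esperanza: ₹26,000 each.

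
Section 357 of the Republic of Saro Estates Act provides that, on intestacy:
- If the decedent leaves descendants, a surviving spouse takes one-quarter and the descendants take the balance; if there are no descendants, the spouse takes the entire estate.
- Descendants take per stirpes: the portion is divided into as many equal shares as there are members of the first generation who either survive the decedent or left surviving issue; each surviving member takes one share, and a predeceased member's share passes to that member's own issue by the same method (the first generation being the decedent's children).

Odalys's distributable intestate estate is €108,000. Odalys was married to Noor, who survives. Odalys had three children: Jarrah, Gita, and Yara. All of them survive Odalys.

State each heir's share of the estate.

Noor: €27,000; Jarrah: €27,000; Gita: €27,000; Yara: €27,000

Noor takes one-quarter of €108,000 = €27,000. The remaining €81,000 passes to the descendants.
The descendants' portion (€81,000) is divided into 3 shares of €27,000: Jarrah, Gita, and Yara each take €27,000.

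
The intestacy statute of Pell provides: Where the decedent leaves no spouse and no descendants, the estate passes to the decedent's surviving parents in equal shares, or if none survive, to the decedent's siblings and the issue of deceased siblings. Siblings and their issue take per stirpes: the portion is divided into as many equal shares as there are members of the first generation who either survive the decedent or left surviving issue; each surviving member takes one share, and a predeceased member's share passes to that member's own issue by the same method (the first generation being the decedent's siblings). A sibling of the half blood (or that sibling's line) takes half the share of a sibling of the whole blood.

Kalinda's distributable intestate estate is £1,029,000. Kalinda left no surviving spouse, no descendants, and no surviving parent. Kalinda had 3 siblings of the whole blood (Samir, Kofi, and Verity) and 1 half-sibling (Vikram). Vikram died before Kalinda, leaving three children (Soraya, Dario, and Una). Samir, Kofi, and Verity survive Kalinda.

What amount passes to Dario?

Dario receives £49,000.

The entire £1,029,000 passes to the siblings and their issue.
Counting each half-blood sibling's line as half a unit, there are 7/2 units in £1,029,000, so one unit is £294,000. Whole-blood lines (Samir, Kofi, and Verity) take £294,000 each; half-blood lines (Vikram) take £147,000 each.
Vikram's share (£147,000) is divided into 3 shares of £49,000: Soraya, Dario, and Una each take £49,000.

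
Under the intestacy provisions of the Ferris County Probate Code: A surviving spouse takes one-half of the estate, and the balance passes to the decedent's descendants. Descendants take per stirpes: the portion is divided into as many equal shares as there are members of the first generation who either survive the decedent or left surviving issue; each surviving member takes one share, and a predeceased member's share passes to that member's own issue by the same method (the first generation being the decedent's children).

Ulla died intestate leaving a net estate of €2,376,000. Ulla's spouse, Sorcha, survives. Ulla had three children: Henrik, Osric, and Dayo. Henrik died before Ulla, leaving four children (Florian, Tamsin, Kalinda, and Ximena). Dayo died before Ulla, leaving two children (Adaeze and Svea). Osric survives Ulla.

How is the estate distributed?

Sorcha: €1,188,000; Florian: €99,000; Tamsin: €99,000; Kalinda: €99,000; Ximena: €99,000; Osric: €396,000; Adaeze: €198,000; Svea: €198,000

Sorcha takes one-half of €2,376,000 = €1,188,000. The remaining €1,188,000 passes to the descendants.
The descendants' portion (€1,188,000) is divided into 3 shares of €396,000: Osric takes €396,000; Henrik's €396,000 share passes to Henrik's issue; Dayo's €396,000 share passes to Dayo's issue.
Henrik's share (€396,000) is divided into 4 shares of €99,000: Florian, Tamsin, Kalinda, and Ximena each take €99,000.
Dayo's share (€396,000) is divided into 2 shares of €198,000: Adaeze and Svea each take €198,000.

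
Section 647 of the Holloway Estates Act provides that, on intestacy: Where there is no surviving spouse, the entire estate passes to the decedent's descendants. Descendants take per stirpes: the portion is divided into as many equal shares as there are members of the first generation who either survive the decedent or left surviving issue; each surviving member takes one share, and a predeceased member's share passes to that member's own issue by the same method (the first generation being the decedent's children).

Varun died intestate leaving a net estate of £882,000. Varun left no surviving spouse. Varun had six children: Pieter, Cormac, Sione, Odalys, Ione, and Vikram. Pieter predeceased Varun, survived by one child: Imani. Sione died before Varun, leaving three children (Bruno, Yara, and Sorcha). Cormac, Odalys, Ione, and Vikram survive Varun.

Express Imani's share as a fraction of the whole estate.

The entire £882,000 passes to the descendants.
That amount (£882,000) is divided into 6 shares of £147,000: Cormac, Odalys, Ione, and Vikram each take £147,000; Pieter's £147,000 share passes to Pieter's issue; Sione's £147,000 share passes to Sione's issue.
Pieter's share (£147,000) passes entirely to Imani.
Sione's share (£147,000) is divided into 3 shares of £49,000: Bruno, Yara, and Sorcha each take £49,000.

Imani receives 1/6 of the estate.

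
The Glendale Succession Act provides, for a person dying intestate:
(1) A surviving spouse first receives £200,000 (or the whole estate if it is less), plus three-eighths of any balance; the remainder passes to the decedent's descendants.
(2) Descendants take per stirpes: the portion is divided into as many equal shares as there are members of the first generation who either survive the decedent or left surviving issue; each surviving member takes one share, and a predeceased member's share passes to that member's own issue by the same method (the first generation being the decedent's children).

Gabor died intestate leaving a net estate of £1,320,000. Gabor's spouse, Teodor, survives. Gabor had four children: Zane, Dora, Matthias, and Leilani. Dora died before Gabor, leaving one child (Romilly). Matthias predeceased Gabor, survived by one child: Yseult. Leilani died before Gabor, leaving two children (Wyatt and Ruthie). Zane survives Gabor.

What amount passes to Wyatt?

Teodor first takes £200,000, leaving a balance of £1,120,000. Teodor then takes three-eighths of the balance (£420,000), for a total of £620,000. The remaining £700,000 passes to the descendants.
The descendants' portion (£700,000) is divided into 4 shares of £175,000: Zane takes £175,000; Dora's £175,000 share passes to Dora's issue; Matthias's £175,000 share passes to Matthias's issue; Leilani's £175,000 share passes to Leilani's issue.
Dora's share (£175,000) passes entirely to Romilly.
Matthias's share (£175,000) passes entirely to Yseult.
Leilani's share (£175,000) is divided into 2 shares of £87,500: Wyatt and Ruthie each take £87,500.

Wyatt receives £87,500.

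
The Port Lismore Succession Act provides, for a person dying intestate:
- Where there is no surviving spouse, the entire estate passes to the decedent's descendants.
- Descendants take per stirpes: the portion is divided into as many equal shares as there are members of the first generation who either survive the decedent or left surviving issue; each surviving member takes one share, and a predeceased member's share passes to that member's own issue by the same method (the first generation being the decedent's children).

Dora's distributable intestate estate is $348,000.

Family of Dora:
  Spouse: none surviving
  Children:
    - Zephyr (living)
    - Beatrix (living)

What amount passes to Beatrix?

Beatrix receives $174,000.

The entire $348,000 passes to the descendants.
That amount ($348,000) is divided into 2 shares of $174,000: Zephyr and Beatrix each take $174,000.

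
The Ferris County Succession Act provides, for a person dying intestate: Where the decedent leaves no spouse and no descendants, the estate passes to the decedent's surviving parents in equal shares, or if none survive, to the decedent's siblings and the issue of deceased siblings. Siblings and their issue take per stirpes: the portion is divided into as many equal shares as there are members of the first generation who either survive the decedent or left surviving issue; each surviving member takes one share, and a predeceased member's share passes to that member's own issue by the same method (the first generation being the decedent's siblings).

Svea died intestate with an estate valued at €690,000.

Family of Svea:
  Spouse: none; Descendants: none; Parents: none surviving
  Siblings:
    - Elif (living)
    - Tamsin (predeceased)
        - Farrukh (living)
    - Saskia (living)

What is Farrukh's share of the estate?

Farrukh receives €230,000.

The entire €690,000 passes to the siblings and their issue.
That amount (€690,000) is divided into 3 shares of €230,000: Elif and Saskia each take €230,000; Tamsin's €230,000 share passes to Tamsin's issue.
Tamsin's share (€230,000) passes entirely to Farrukh.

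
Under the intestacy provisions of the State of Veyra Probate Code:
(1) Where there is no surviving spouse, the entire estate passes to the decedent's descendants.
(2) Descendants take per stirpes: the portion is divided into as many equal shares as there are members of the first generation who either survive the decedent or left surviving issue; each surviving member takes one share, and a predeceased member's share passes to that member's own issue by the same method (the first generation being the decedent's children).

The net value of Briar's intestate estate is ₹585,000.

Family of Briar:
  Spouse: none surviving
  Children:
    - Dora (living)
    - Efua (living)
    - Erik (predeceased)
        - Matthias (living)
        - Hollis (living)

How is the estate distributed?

The entire ₹585,000 passes to the descendants.
That amount (₹585,000) is divided into 3 shares of ₹195,000: Dora and Efua each take ₹195,000; Erik's ₹195,000 share passes to Erik's issue.
Erik's share (₹195,000) is divided into 2 shares of ₹97,500: Matthias and Hollis each take ₹97,500.

Dora: ₹195,000; Efua: ₹195,000; Matthias: ₹97,500; Hollis: ₹97,500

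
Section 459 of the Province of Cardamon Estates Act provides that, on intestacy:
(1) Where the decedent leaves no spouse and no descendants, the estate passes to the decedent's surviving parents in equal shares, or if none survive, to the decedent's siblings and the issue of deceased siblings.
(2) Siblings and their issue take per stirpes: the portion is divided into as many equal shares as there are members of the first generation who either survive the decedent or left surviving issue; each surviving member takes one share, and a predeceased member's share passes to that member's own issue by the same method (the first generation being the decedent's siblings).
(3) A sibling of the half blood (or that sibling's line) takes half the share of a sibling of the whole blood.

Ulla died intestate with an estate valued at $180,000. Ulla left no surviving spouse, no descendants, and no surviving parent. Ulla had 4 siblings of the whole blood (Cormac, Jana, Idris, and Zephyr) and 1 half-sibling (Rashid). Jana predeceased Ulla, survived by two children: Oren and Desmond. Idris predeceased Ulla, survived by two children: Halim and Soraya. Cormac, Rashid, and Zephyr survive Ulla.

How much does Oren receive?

Oren receives $20,000.

The entire $180,000 passes to the siblings and their issue.
Counting each half-blood sibling's line as half a unit, there are 9/2 units in $180,000, so one unit is $40,000. Whole-blood lines (Cormac, Jana, Idris, and Zephyr) take $40,000 each; half-blood lines (Rashid) take $20,000 each.
Jana's share ($40,000) is divided into 2 shares of $20,000: Oren and Desmond each take $20,000.
Idris's share ($40,000) is divided into 2 shares of $20,000: Halim and Soraya each take $20,000.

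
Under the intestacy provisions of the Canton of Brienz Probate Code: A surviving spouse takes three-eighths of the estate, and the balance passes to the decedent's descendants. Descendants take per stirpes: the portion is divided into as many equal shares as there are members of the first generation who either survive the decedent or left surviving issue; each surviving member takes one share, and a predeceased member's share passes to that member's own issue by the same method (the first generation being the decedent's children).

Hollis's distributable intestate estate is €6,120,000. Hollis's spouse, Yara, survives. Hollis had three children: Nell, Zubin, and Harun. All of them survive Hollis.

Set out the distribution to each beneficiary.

Yara takes three-eighths of €6,120,000 = €2,295,000. The remaining €3,825,000 passes to the descendants.
The descendants' portion (€3,825,000) is divided into 3 shares of €1,275,000: Nell, Zubin, and Harun each take €1,275,000.

Yara: €2,295,000; Nell: €1,275,000; Zubin: €1,275,000; Harun: €1,275,000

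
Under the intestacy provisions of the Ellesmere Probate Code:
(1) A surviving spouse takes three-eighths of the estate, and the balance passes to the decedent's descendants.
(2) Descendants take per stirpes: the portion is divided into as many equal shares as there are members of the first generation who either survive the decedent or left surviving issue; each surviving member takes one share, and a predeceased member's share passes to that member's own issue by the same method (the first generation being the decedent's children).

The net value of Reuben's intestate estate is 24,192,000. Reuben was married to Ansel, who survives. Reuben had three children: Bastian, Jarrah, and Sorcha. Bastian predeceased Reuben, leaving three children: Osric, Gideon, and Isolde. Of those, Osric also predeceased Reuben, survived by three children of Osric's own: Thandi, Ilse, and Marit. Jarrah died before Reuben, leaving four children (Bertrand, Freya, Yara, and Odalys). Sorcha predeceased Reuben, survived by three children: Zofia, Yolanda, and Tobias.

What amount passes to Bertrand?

Ansel takes three-eighths of 24,192,000 = 9,072,000. The remaining 15,120,000 passes to the descendants.
The descendants' portion (15,120,000) is divided into 3 shares of 5,040,000: Bastian's 5,040,000 share passes to Bastian's issue; Jarrah's 5,040,000 share passes to Jarrah's issue; Sorcha's 5,040,000 share passes to Sorcha's issue.
Bastian's share (5,040,000) is divided into 3 shares of 1,680,000: Gideon and Isolde each take 1,680,000; Osric's 1,680,000 share passes to Osric's issue.
Osric's share (1,680,000) is divided into 3 shares of 560,000: Thandi, Ilse, and Marit each take 560,000.
Jarrah's share (5,040,000) is divided into 4 shares of 1,260,000: Bertrand, Freya, Yara, and Odalys each take 1,260,000.
Sorcha's share (5,040,000) is divided into 3 shares of 1,680,000: Zofia, Yolanda, and Tobias each take 1,680,000.

Bertrand receives 1,260,000.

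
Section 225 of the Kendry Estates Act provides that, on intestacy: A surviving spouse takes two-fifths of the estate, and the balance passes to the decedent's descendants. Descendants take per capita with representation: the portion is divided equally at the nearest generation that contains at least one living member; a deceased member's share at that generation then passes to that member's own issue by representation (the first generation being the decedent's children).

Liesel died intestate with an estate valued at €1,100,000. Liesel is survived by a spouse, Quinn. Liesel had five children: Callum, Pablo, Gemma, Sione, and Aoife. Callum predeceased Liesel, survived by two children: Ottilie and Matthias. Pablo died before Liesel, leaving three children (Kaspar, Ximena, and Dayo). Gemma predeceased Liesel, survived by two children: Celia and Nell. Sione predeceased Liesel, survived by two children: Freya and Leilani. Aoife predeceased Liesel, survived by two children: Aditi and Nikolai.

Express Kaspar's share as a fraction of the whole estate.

Kaspar receives 3/55 of the estate.

Quinn takes two-fifths of €1,100,000 = €440,000. The remaining €660,000 passes to the descendants.
No child survives, so the initial division is made at the grandchildren's generation.
The descendants' portion (€660,000) is divided into 11 shares of €60,000: Ottilie, Matthias, Kaspar, Ximena, Dayo, Celia, Nell, Freya, Leilani, Aditi, and Nikolai each take €60,000.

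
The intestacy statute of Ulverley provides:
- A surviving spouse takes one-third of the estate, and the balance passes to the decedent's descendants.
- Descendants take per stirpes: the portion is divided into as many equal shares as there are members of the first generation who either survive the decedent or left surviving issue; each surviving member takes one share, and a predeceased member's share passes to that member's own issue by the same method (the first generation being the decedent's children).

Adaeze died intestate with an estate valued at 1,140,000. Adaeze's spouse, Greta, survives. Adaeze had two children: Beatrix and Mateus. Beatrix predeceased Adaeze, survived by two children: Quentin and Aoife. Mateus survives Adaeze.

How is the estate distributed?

Greta: 380,000; Quentin: 190,000; Aoife: 190,000; Mateus: 380,000

Greta takes one-third of 1,140,000 = 380,000. The remaining 760,000 passes to the descendants.
The descendants' portion (760,000) is divided into 2 shares of 380,000: Mateus takes 380,000; Beatrix's 380,000 share passes to Beatrix's issue.
Beatrix's share (380,000) is divided into 2 shares of 190,000: Quentin and Aoife each take 190,000.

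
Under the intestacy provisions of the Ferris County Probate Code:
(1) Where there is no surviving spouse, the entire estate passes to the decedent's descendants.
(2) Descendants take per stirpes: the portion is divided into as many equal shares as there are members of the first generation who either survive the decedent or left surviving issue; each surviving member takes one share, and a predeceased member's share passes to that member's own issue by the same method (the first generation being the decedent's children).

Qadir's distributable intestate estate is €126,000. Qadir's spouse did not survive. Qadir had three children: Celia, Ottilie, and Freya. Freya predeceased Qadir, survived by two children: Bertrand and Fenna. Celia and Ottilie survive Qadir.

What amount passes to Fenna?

Fenna receives €21,000.

The entire €126,000 passes to the descendants.
That amount (€126,000) is divided into 3 shares of €42,000: Celia and Ottilie each take €42,000; Freya's €42,000 share passes to Freya's issue.
Freya's share (€42,000) is divided into 2 shares of €21,000: Bertrand and Fenna each take €21,000.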